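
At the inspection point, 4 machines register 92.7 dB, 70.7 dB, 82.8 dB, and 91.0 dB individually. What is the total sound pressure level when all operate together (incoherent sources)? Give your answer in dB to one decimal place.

Incoherent sources combine by intensity addition: L_total = 10·log₁₀(Σ 10^(L_i/10)).
Σ 10^(L/10) = 10^(92.7/10) + 10^(70.7/10) + 10^(82.8/10) + 10^(91.0/10) = 3.323e+09.
L_total = 10·log₁₀(3.323e+09) = 95.22 dB.

95.2 dB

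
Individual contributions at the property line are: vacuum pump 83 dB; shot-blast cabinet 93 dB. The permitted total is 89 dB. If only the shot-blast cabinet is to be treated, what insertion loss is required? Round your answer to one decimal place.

The untreated sources together contribute 10^(83/10) = 1.995e+08, i.e. 83.00 dB.
The limit corresponds to 10^(89/10) = 7.943e+08; subtracting the fixed part leaves 5.948e+08 for the shot-blast cabinet, i.e. 87.74 dB.
So the shot-blast cabinet must be reduced from 93 to 87.74 dB: IL = 5.26 dB.

5.3 dB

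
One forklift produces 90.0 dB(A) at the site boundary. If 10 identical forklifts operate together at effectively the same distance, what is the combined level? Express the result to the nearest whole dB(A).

100 dB(A)

L_total = L₁ + 10·log₁₀ N for N identical incoherent sources.
L_total = 90.0 + 10·log₁₀(10) = 90.0 + 10.000 = 100.00 dB(A).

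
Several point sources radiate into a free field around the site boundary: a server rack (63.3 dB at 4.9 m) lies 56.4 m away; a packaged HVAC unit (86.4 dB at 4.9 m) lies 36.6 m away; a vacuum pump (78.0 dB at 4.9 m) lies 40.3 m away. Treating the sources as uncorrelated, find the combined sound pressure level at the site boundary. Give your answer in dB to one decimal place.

Propagate each source to the receiver with L = L_ref − 20·log₁₀(r/r_ref), then add intensities.
server rack: 63.3 − 20·log₁₀(56.4/4.9) = 63.3 − 21.22 = 42.08 dB.
packaged HVAC unit: 86.4 − 20·log₁₀(36.6/4.9) = 86.4 − 17.47 = 68.93 dB.
vacuum pump: 78.0 − 20·log₁₀(40.3/4.9) = 78.0 − 18.30 = 59.70 dB.
Σ 10^(L/10) = 8.773e+06 → L_total = 10·log₁₀(8.773e+06) = 69.43 dB.

69.4 dB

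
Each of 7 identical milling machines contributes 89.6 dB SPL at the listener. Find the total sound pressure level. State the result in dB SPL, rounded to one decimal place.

98.1 dB SPL

N identical incoherent sources raise the level by 10·log₁₀ N.
L_total = 89.6 + 10·log₁₀(7) = 89.6 + 8.451 = 98.05 dB SPL.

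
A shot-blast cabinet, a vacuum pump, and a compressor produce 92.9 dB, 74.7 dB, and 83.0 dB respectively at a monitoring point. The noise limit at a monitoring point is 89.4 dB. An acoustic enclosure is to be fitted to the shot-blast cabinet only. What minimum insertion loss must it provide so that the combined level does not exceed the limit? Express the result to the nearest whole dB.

Everything except the shot-blast cabinet sums to 10^(74.7/10) + 10^(83.0/10) = 2.290e+08 in linear terms, 83.60 dB.
To meet 89.4 dB overall, the treated shot-blast cabinet may contribute at most 10^(89.4/10) − 2.290e+08 = 6.419e+08, i.e. 88.07 dB.
So the shot-blast cabinet must be reduced from 92.9 to 88.07 dB: IL = 4.83 dB.

5 dB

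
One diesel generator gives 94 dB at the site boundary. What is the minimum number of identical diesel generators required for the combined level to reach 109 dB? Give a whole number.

32

N identical sources give L₁ + 10·log₁₀ N, so require 10·log₁₀ N ≥ 109 − 94 = 15.0 dB.
N ≥ 10^(15.0/10) = 31.623, so N = 32.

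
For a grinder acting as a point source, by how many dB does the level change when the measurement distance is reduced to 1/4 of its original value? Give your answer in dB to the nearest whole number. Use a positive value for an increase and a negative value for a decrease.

With spherical spreading the level changes by −20·log₁₀(r₂/r₁).
ΔL = −20·log₁₀(0.25) = +12.04 dB.

+12 dB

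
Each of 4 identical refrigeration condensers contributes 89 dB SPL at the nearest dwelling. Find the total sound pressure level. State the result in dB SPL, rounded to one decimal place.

With 4 equal, uncorrelated contributions the intensity is 4× that of one unit, giving a rise of 10·log₁₀ 4.
L_total = 89 + 10·log₁₀(4) = 89 + 6.021 = 95.02 dB SPL.

95.0 dB SPL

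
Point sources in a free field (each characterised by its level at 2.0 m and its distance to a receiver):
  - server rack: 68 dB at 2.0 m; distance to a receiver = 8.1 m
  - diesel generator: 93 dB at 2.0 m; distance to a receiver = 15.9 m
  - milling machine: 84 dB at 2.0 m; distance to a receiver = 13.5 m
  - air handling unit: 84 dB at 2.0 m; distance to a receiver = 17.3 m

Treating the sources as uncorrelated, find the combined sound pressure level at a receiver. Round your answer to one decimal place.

76.1 dB

First find each source's level at the receiver (point-source: −20·log₁₀(r/r_ref)), then combine on an intensity basis.
server rack: 68 − 20·log₁₀(8.1/2.0) = 68 − 12.15 = 55.85 dB.
diesel generator: 93 − 20·log₁₀(15.9/2.0) = 93 − 18.01 = 74.99 dB.
milling machine: 84 − 20·log₁₀(13.5/2.0) = 84 − 16.59 = 67.41 dB.
air handling unit: 84 − 20·log₁₀(17.3/2.0) = 84 − 18.74 = 65.26 dB.
Σ 10^(L/10) = 4.082e+07 → L_total = 10·log₁₀(4.082e+07) = 76.11 dB.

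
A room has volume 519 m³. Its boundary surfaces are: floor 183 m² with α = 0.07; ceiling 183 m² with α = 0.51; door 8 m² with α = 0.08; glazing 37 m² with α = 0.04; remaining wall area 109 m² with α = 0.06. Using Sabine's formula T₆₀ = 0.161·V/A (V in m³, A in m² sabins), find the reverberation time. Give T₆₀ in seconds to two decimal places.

Summing Sᵢαᵢ: 183·0.07 + 183·0.51 + 8·0.08 + 37·0.04 + 109·0.06 = 114.80 m².
T₆₀ = 0.161·V/A = 0.161·519/114.80 = 0.728 s.

0.73 s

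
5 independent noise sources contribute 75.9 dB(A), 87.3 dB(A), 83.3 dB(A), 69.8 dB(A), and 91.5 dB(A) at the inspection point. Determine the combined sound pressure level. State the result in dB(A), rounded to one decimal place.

For uncorrelated sources the intensities add, so convert each level to linear form, sum, and take 10·log₁₀ of the total.
Σ 10^(L/10) = 10^(75.9/10) + 10^(87.3/10) + 10^(83.3/10) + 10^(69.8/10) + 10^(91.5/10) = 2.212e+09.
L_total = 10·log₁₀(2.212e+09) = 93.45 dB(A).

93.4 dB(A)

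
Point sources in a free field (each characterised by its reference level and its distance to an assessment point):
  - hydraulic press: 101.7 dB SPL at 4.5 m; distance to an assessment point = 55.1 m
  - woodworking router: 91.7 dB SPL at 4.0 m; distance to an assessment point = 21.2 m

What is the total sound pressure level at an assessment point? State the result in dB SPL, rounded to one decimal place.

Propagate each source to the receiver with L = L_ref − 20·log₁₀(r/r_ref), then add intensities.
hydraulic press: 101.7 − 20·log₁₀(55.1/4.5) = 101.7 − 21.76 = 79.94 dB SPL.
woodworking router: 91.7 − 20·log₁₀(21.2/4.0) = 91.7 − 14.49 = 77.21 dB SPL.
Σ 10^(L/10) = 1.513e+08 → L_total = 10·log₁₀(1.513e+08) = 81.80 dB SPL.

81.8 dB SPL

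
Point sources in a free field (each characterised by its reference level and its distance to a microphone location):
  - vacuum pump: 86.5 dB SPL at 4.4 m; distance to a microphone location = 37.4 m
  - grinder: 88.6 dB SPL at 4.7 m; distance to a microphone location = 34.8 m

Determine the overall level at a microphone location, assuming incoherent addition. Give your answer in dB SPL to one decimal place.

First find each source's level at the receiver (point-source: −20·log₁₀(r/r_ref)), then combine on an intensity basis.
vacuum pump: 86.5 − 20·log₁₀(37.4/4.4) = 86.5 − 18.59 = 67.91 dB SPL.
grinder: 88.6 − 20·log₁₀(34.8/4.7) = 88.6 − 17.39 = 71.21 dB SPL.
Σ 10^(L/10) = 1.940e+07 → L_total = 10·log₁₀(1.940e+07) = 72.88 dB SPL.

72.9 dB SPL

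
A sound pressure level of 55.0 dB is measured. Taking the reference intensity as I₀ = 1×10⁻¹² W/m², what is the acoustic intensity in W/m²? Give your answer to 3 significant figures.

3.16e-07 W/m²

L = 10·log₁₀(I/I₀) ⇒ I = I₀·10^(L/10) = 10⁻¹² × 10^5.50.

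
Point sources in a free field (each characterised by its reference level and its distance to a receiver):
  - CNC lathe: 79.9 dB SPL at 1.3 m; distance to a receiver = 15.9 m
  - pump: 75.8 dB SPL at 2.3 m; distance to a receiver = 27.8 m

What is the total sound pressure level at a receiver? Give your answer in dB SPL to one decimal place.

59.6 dB SPL

First find each source's level at the receiver (point-source: −20·log₁₀(r/r_ref)), then combine on an intensity basis.
CNC lathe: 79.9 − 20·log₁₀(15.9/1.3) = 79.9 − 21.75 = 58.15 dB SPL.
pump: 75.8 − 20·log₁₀(27.8/2.3) = 75.8 − 21.65 = 54.15 dB SPL.
Σ 10^(L/10) = 9.135e+05 → L_total = 10·log₁₀(9.135e+05) = 59.61 dB SPL.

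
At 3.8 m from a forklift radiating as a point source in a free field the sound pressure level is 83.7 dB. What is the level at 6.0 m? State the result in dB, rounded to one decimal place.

79.7 dB

For a point source, L₂ = L₁ − 20·log₁₀(r₂/r₁).
L₂ = 83.7 − 20·log₁₀(6.0/3.8) = 83.7 − 3.967 = 79.73 dB.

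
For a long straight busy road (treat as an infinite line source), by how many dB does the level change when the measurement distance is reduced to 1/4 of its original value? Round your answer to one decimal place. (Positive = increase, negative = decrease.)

Line-source spreading: ΔL = −10·log₁₀(r₂/r₁).
ΔL = −10·log₁₀(0.25) = +6.02 dB.

+6.0 dB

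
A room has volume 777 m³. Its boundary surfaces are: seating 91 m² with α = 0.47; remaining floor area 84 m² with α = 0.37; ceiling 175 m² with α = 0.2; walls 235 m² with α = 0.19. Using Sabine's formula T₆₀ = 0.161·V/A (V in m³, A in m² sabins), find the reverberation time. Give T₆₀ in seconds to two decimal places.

0.81 s

Total absorption A = 91·0.47 + 84·0.37 + 175·0.2 + 235·0.19 = 153.50 m² sabins.
T₆₀ = 0.161·V/A = 0.161·777/153.50 = 0.815 s.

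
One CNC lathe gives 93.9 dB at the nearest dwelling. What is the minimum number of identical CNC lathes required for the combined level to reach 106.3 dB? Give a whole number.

18

N identical sources give L₁ + 10·log₁₀ N, so require 10·log₁₀ N ≥ 106.3 − 93.9 = 12.4 dB.
N ≥ 10^(12.4/10) = 17.378, so N = 18.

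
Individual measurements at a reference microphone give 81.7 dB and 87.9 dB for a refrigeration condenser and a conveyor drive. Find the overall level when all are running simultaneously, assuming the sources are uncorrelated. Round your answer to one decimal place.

88.8 dB

For uncorrelated sources the intensities add, so convert each level to linear form, sum, and take 10·log₁₀ of the total.
Σ 10^(L/10) = 10^(81.7/10) + 10^(87.9/10) = 7.645e+08.
L_total = 10·log₁₀(7.645e+08) = 88.83 dB.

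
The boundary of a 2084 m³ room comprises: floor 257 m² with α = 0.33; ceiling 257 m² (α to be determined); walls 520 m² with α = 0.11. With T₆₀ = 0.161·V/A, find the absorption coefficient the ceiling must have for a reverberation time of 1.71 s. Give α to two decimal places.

0.21

From T₆₀ = 0.161·V/A, the target T₆₀ = 1.71 s needs A = 0.161·2084/1.71 = 196.21 m².
Absorption from the other surfaces = 257·0.33 + 520·0.11 = 142.01 m², so the ceiling must supply 54.20 m² over 257 m².
α = 54.20/257 = 0.211.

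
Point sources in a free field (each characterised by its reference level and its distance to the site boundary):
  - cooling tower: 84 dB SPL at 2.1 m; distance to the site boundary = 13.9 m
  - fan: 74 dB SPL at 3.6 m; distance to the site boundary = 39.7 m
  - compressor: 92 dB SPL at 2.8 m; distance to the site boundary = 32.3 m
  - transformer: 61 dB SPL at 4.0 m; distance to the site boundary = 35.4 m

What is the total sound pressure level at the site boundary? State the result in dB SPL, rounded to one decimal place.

First find each source's level at the receiver (point-source: −20·log₁₀(r/r_ref)), then combine on an intensity basis.
cooling tower: 84 − 20·log₁₀(13.9/2.1) = 84 − 16.42 = 67.58 dB SPL.
fan: 74 − 20·log₁₀(39.7/3.6) = 74 − 20.85 = 53.15 dB SPL.
compressor: 92 − 20·log₁₀(32.3/2.8) = 92 − 21.24 = 70.76 dB SPL.
transformer: 61 − 20·log₁₀(35.4/4.0) = 61 − 18.94 = 42.06 dB SPL.
Σ 10^(L/10) = 1.787e+07 → L_total = 10·log₁₀(1.787e+07) = 72.52 dB SPL.

72.5 dB SPL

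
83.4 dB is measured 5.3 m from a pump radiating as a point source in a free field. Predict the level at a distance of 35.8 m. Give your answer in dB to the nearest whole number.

Point-source attenuation: ΔL = 20·log₁₀(r₂/r₁) = 20·log₁₀(35.8/5.3) = 16.592 dB.
L₂ = 83.4 − 20·log₁₀(35.8/5.3) = 83.4 − 16.592 = 66.81 dB.

67 dB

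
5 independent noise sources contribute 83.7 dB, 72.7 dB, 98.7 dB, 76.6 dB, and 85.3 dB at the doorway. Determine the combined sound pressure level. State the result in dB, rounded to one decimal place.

Incoherent sources combine by intensity addition: L_total = 10·log₁₀(Σ 10^(L_i/10)).
Σ 10^(L/10) = 10^(83.7/10) + 10^(72.7/10) + 10^(98.7/10) + 10^(76.6/10) + 10^(85.3/10) = 8.051e+09.
L_total = 10·log₁₀(8.051e+09) = 99.06 dB.

99.1 dB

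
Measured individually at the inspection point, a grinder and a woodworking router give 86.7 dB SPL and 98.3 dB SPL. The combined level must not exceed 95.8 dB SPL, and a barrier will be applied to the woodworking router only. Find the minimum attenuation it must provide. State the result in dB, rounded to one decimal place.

Fixed contribution from the other source: Σ 10^(L/10) = 10^(86.7/10) = 4.677e+08 (86.70 dB SPL).
To meet 95.8 dB SPL overall, the treated woodworking router may contribute at most 10^(95.8/10) − 4.677e+08 = 3.334e+09, i.e. 95.23 dB SPL.
Required insertion loss = 98.3 − 95.23 = 3.07 dB.

3.1 dB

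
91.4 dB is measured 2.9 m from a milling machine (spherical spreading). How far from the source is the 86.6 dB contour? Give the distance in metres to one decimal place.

5.0 m

The 4.8 dB drop corresponds to a distance ratio of 10^(4.8/20) for a point source.
r₂ = 2.9·10^((91.4−86.6)/20) = 2.9·10^(4.8/20) = 5.04 m.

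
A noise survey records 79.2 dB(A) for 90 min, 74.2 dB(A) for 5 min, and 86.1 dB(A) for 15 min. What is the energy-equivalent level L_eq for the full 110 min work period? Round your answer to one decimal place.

81.0 dB(A)

L_eq = 10·log₁₀[(1/T)·Σ tᵢ·10^(Lᵢ/10)] with T = 110 min.
Σ tᵢ·10^(Lᵢ/10) = 90·10^(79.2/10) + 5·10^(74.2/10) + 15·10^(86.1/10) = 1.373e+10.
L_eq = 10·log₁₀(1.373e+10/110) = 80.96 dB(A).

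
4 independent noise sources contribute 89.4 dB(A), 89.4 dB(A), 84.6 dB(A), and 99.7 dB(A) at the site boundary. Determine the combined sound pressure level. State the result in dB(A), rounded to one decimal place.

For uncorrelated sources the intensities add, so convert each level to linear form, sum, and take 10·log₁₀ of the total.
Σ 10^(L/10) = 10^(89.4/10) + 10^(89.4/10) + 10^(84.6/10) + 10^(99.7/10) = 1.136e+10.
L_total = 10·log₁₀(1.136e+10) = 100.55 dB(A).

100.6 dB(A)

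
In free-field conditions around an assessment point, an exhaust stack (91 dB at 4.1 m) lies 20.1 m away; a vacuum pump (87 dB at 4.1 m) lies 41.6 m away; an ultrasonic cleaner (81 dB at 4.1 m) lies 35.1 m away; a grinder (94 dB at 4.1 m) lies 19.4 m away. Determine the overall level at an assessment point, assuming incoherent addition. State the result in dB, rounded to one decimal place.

82.3 dB

Apply inverse-square spreading to bring every level to the receiver, then sum 10^(L/10).
exhaust stack: 91 − 20·log₁₀(20.1/4.1) = 91 − 13.81 = 77.19 dB.
vacuum pump: 87 − 20·log₁₀(41.6/4.1) = 87 − 20.13 = 66.87 dB.
ultrasonic cleaner: 81 − 20·log₁₀(35.1/4.1) = 81 − 18.65 = 62.35 dB.
grinder: 94 − 20·log₁₀(19.4/4.1) = 94 − 13.50 = 80.50 dB.
Σ 10^(L/10) = 1.712e+08 → L_total = 10·log₁₀(1.712e+08) = 82.33 dB.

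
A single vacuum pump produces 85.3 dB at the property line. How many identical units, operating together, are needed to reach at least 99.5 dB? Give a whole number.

The shortfall is 99.5 − 85.3 = 14.2 dB, and N units add 10·log₁₀ N, so need 10·log₁₀ N ≥ 14.2.
N ≥ 10^(14.2/10) = 26.303, so N = 27.

27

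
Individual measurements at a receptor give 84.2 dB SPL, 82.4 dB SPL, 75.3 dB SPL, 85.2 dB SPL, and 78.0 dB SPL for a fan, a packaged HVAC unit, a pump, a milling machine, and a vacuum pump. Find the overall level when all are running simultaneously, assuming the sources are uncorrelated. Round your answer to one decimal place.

89.4 dB SPL

Incoherent sources combine by intensity addition: L_total = 10·log₁₀(Σ 10^(L_i/10)).
Σ 10^(L/10) = 10^(84.2/10) + 10^(82.4/10) + 10^(75.3/10) + 10^(85.2/10) + 10^(78.0/10) = 8.649e+08.
L_total = 10·log₁₀(8.649e+08) = 89.37 dB SPL.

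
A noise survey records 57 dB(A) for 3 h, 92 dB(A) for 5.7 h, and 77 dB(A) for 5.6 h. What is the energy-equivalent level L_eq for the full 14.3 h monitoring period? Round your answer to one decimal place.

88.1 dB(A)

Weight each interval's intensity by its duration and average over T = 14.3 h:
Σ tᵢ·10^(Lᵢ/10) = 3·10^(57/10) + 5.7·10^(92/10) + 5.6·10^(77/10) = 9.316e+09.
L_eq = 10·log₁₀(9.316e+09/14.3) = 88.14 dB(A).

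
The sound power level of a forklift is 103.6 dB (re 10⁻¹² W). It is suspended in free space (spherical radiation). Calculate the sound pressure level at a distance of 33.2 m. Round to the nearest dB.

62 dB

Free-field spherical radiation: L_p = L_w − 10·log₁₀(4π·r²), r = 33.2 m.
4π·r² = 1.385e+04 m², 10·log₁₀ of that is 41.415 dB.
L_p = 103.6 − 41.415 = 62.19 dB.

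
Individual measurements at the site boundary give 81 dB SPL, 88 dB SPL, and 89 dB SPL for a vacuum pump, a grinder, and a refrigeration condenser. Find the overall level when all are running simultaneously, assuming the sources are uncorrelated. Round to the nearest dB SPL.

For uncorrelated sources the intensities add, so convert each level to linear form, sum, and take 10·log₁₀ of the total.
Σ 10^(L/10) = 10^(81/10) + 10^(88/10) + 10^(89/10) = 1.551e+09.
L_total = 10·log₁₀(1.551e+09) = 91.91 dB SPL.

92 dB SPL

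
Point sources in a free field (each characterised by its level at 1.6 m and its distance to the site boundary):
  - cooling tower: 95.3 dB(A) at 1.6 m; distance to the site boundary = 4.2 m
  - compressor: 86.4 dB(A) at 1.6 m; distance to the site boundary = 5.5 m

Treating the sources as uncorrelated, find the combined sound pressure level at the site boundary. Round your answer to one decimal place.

Apply inverse-square spreading to bring every level to the receiver, then sum 10^(L/10).
cooling tower: 95.3 − 20·log₁₀(4.2/1.6) = 95.3 − 8.38 = 86.92 dB(A).
compressor: 86.4 − 20·log₁₀(5.5/1.6) = 86.4 − 10.72 = 75.68 dB(A).
Σ 10^(L/10) = 5.287e+08 → L_total = 10·log₁₀(5.287e+08) = 87.23 dB(A).

87.2 dB(A)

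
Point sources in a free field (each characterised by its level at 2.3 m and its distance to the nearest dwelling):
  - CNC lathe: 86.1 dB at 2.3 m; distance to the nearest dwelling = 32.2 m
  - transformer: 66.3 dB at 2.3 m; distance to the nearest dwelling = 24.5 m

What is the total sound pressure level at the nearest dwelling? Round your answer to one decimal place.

63.3 dB

First find each source's level at the receiver (point-source: −20·log₁₀(r/r_ref)), then combine on an intensity basis.
CNC lathe: 86.1 − 20·log₁₀(32.2/2.3) = 86.1 − 22.92 = 63.18 dB.
transformer: 66.3 − 20·log₁₀(24.5/2.3) = 66.3 − 20.55 = 45.75 dB.
Σ 10^(L/10) = 2.116e+06 → L_total = 10·log₁₀(2.116e+06) = 63.26 dB.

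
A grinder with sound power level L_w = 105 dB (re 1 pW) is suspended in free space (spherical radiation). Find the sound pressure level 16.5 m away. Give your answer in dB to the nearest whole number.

L_p = L_w − 10·log₁₀(4π·r²) with r = 16.5 m.
4π·r² = 3421 m², 10·log₁₀ of that is 35.342 dB.
L_p = 105 − 35.342 = 69.66 dB.

70 dB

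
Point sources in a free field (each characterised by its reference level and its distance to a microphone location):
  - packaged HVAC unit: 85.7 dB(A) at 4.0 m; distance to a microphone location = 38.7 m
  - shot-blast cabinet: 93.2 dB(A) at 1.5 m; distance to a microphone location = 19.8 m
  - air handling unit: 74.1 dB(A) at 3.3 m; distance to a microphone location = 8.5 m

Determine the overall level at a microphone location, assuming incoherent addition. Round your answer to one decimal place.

First find each source's level at the receiver (point-source: −20·log₁₀(r/r_ref)), then combine on an intensity basis.
packaged HVAC unit: 85.7 − 20·log₁₀(38.7/4.0) = 85.7 − 19.71 = 65.99 dB(A).
shot-blast cabinet: 93.2 − 20·log₁₀(19.8/1.5) = 93.2 − 22.41 = 70.79 dB(A).
air handling unit: 74.1 − 20·log₁₀(8.5/3.3) = 74.1 − 8.22 = 65.88 dB(A).
Σ 10^(L/10) = 1.983e+07 → L_total = 10·log₁₀(1.983e+07) = 72.97 dB(A).

73.0 dB(A)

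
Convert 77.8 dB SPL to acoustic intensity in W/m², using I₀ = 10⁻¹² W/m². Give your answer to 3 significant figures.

6.03e-05 W/m²

L = 10·log₁₀(I/I₀) ⇒ I = I₀·10^(L/10) = 10⁻¹² × 10^7.78.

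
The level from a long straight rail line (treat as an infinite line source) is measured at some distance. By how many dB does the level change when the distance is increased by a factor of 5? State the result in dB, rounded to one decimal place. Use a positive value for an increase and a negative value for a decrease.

Line-source spreading: ΔL = −10·log₁₀(r₂/r₁).
ΔL = −10·log₁₀(5) = -6.99 dB.

-7.0 dB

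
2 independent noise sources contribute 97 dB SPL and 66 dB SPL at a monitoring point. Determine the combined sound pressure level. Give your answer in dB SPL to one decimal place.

Incoherent sources combine by intensity addition: L_total = 10·log₁₀(Σ 10^(L_i/10)).
Σ 10^(L/10) = 10^(97/10) + 10^(66/10) = 5.016e+09.
L_total = 10·log₁₀(5.016e+09) = 97.00 dB SPL.

97.0 dB SPL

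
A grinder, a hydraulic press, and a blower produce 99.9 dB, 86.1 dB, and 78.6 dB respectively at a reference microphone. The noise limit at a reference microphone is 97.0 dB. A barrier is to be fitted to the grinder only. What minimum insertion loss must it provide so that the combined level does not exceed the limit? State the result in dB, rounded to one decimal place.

3.3 dB

The untreated sources together contribute 10^(86.1/10) + 10^(78.6/10) = 4.798e+08, i.e. 86.81 dB.
The limit corresponds to 10^(97.0/10) = 5.012e+09; subtracting the fixed part leaves 4.532e+09 for the grinder, i.e. 96.56 dB.
Required insertion loss = 99.9 − 96.56 = 3.34 dB.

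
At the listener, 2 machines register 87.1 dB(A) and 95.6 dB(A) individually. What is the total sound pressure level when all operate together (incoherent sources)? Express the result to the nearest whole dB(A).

96 dB(A)

For uncorrelated sources the intensities add, so convert each level to linear form, sum, and take 10·log₁₀ of the total.
Σ 10^(L/10) = 10^(87.1/10) + 10^(95.6/10) = 4.144e+09.
L_total = 10·log₁₀(4.144e+09) = 96.17 dB(A).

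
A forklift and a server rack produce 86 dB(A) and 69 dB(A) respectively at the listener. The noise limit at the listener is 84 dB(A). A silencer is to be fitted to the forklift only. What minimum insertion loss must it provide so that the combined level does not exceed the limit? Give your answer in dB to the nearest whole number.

2 dB

Fixed contribution from the other source: Σ 10^(L/10) = 10^(69/10) = 7.943e+06 (69.00 dB(A)).
To meet 84 dB(A) overall, the treated forklift may contribute at most 10^(84/10) − 7.943e+06 = 2.432e+08, i.e. 83.86 dB(A).
So the forklift must be reduced from 86 to 83.86 dB(A): IL = 2.14 dB.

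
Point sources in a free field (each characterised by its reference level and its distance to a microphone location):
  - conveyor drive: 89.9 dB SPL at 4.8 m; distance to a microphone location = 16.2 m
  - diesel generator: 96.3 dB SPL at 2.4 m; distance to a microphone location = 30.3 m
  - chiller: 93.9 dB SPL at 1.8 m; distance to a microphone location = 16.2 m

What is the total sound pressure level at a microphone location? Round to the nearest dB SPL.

82 dB SPL

First find each source's level at the receiver (point-source: −20·log₁₀(r/r_ref)), then combine on an intensity basis.
conveyor drive: 89.9 − 20·log₁₀(16.2/4.8) = 89.9 − 10.57 = 79.33 dB SPL.
diesel generator: 96.3 − 20·log₁₀(30.3/2.4) = 96.3 − 22.02 = 74.28 dB SPL.
chiller: 93.9 − 20·log₁₀(16.2/1.8) = 93.9 − 19.08 = 74.82 dB SPL.
Σ 10^(L/10) = 1.429e+08 → L_total = 10·log₁₀(1.429e+08) = 81.55 dB SPL.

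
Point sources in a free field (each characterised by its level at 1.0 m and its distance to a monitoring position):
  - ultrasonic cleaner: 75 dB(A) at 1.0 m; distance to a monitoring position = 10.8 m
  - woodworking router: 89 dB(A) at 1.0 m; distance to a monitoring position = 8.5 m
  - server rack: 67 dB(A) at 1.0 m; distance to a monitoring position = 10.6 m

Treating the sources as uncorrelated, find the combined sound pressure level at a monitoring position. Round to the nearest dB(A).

71 dB(A)

Apply inverse-square spreading to bring every level to the receiver, then sum 10^(L/10).
ultrasonic cleaner: 75 − 20·log₁₀(10.8/1.0) = 75 − 20.67 = 54.33 dB(A).
woodworking router: 89 − 20·log₁₀(8.5/1.0) = 89 − 18.59 = 70.41 dB(A).
server rack: 67 − 20·log₁₀(10.6/1.0) = 67 − 20.51 = 46.49 dB(A).
Σ 10^(L/10) = 1.131e+07 → L_total = 10·log₁₀(1.131e+07) = 70.53 dB(A).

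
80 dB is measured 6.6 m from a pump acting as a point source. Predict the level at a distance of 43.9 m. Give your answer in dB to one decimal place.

Point-source attenuation: ΔL = 20·log₁₀(r₂/r₁) = 20·log₁₀(43.9/6.6) = 16.458 dB.
L₂ = 80 − 20·log₁₀(43.9/6.6) = 80 − 16.458 = 63.54 dB.

63.5 dB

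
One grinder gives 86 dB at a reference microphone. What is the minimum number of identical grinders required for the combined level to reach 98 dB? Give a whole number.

16

Need L₁ + 10·log₁₀ N ≥ 98, i.e. log₁₀ N ≥ 1.20.
N ≥ 10^(12.0/10) = 15.849, so N = 16.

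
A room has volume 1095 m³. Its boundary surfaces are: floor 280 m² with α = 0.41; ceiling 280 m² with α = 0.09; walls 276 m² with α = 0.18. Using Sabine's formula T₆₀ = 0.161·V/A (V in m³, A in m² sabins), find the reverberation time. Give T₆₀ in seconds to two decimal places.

A = Σ Sᵢαᵢ = 280·0.41 + 280·0.09 + 276·0.18 = 189.68 m².
T₆₀ = 0.161·V/A = 0.161·1095/189.68 = 0.929 s.

0.93 s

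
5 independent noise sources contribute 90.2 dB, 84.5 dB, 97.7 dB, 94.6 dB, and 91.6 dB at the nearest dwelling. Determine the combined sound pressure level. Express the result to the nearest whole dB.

Incoherent sources combine by intensity addition: L_total = 10·log₁₀(Σ 10^(L_i/10)).
Σ 10^(L/10) = 10^(90.2/10) + 10^(84.5/10) + 10^(97.7/10) + 10^(94.6/10) + 10^(91.6/10) = 1.155e+10.
L_total = 10·log₁₀(1.155e+10) = 100.62 dB.

101 dB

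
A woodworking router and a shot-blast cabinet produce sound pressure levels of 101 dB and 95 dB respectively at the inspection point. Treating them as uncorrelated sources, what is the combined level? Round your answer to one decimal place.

102.0 dB

Incoherent sources combine by intensity addition: L_total = 10·log₁₀(Σ 10^(L_i/10)).
Σ 10^(L/10) = 10^(101/10) + 10^(95/10) = 1.575e+10.
L_total = 10·log₁₀(1.575e+10) = 101.97 dB.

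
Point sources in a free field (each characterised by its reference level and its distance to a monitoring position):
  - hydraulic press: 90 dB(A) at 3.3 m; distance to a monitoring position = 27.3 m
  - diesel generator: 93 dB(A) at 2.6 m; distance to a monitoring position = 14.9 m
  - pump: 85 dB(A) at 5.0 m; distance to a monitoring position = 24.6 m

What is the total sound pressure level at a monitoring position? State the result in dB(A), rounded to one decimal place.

Propagate each source to the receiver with L = L_ref − 20·log₁₀(r/r_ref), then add intensities.
hydraulic press: 90 − 20·log₁₀(27.3/3.3) = 90 − 18.35 = 71.65 dB(A).
diesel generator: 93 − 20·log₁₀(14.9/2.6) = 93 − 15.16 = 77.84 dB(A).
pump: 85 − 20·log₁₀(24.6/5.0) = 85 − 13.84 = 71.16 dB(A).
Σ 10^(L/10) = 8.843e+07 → L_total = 10·log₁₀(8.843e+07) = 79.47 dB(A).

79.5 dB(A)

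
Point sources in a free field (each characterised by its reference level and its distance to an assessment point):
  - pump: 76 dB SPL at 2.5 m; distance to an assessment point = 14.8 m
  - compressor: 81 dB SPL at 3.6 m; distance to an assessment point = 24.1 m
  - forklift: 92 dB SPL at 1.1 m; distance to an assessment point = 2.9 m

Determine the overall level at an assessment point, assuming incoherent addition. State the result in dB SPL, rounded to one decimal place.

83.7 dB SPL

Propagate each source to the receiver with L = L_ref − 20·log₁₀(r/r_ref), then add intensities.
pump: 76 − 20·log₁₀(14.8/2.5) = 76 − 15.45 = 60.55 dB SPL.
compressor: 81 − 20·log₁₀(24.1/3.6) = 81 − 16.51 = 64.49 dB SPL.
forklift: 92 − 20·log₁₀(2.9/1.1) = 92 − 8.42 = 83.58 dB SPL.
Σ 10^(L/10) = 2.320e+08 → L_total = 10·log₁₀(2.320e+08) = 83.65 dB SPL.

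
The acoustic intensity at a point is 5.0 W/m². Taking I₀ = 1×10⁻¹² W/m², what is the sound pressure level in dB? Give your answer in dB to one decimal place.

I/I₀ = 5.0/10⁻¹² = 5.0×10^12, and L = 10·log₁₀(I/I₀).
L = 10·(0.6990 + 12) = 126.99 dB.

127.0 dB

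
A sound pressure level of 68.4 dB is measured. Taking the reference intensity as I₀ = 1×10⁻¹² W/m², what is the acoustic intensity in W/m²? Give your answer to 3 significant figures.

6.92e-06 W/m²

I = I₀·10^(L/10) = 10⁻¹² × 10^(68.4/10) = 10^(-5.160).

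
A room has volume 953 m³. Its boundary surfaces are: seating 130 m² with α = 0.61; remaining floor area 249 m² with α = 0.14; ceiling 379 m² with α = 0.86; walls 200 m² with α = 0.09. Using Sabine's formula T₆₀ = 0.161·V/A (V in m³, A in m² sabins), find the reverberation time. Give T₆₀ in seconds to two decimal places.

Summing Sᵢαᵢ: 130·0.61 + 249·0.14 + 379·0.86 + 200·0.09 = 458.10 m².
T₆₀ = 0.161 × 953 / 458.10 = 0.335 s.

0.33 s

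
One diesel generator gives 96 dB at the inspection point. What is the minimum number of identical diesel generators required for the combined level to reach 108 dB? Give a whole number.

16

Need L₁ + 10·log₁₀ N ≥ 108, i.e. log₁₀ N ≥ 1.20.
N ≥ 10^(12.0/10) = 15.849, so N = 16.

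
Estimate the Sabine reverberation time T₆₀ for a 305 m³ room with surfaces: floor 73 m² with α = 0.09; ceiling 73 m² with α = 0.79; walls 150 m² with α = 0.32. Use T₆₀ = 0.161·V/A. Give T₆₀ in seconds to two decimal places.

0.44 s

A = Σ Sᵢαᵢ = 73·0.09 + 73·0.79 + 150·0.32 = 112.24 m².
T₆₀ = 0.161 × 305 / 112.24 = 0.438 s.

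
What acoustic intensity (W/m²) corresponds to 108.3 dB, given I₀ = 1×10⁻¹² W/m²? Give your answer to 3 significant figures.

0.0676 W/m²

I/I₀ = 10^(108.3/10) = 6.761e+10, so I = 6.761e+10 × 10⁻¹² W/m².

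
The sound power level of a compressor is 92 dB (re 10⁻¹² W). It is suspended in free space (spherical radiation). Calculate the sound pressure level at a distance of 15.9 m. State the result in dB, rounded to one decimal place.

57.0 dB

L_p = L_w − 10·log₁₀(4π·r²) with r = 15.9 m.
4π·r² = 3177 m², 10·log₁₀ of that is 35.020 dB.
L_p = 92 − 35.020 = 56.98 dB.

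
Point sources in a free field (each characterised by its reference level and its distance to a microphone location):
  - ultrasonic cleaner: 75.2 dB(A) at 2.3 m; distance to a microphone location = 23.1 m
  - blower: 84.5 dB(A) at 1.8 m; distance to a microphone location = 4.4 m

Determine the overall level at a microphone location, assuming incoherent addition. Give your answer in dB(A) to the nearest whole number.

77 dB(A)

First find each source's level at the receiver (point-source: −20·log₁₀(r/r_ref)), then combine on an intensity basis.
ultrasonic cleaner: 75.2 − 20·log₁₀(23.1/2.3) = 75.2 − 20.04 = 55.16 dB(A).
blower: 84.5 − 20·log₁₀(4.4/1.8) = 84.5 − 7.76 = 76.74 dB(A).
Σ 10^(L/10) = 4.750e+07 → L_total = 10·log₁₀(4.750e+07) = 76.77 dB(A).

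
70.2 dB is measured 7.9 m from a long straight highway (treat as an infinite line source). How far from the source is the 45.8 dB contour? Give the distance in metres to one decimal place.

Line-source spreading drops the level by 10·log₁₀(r₂/r₁); inverting, r₂/r₁ = 10^(ΔL/10).
r₂ = 7.9·10^((70.2−45.8)/10) = 7.9·10^(24.4/10) = 2175.84 m.

2175.8 m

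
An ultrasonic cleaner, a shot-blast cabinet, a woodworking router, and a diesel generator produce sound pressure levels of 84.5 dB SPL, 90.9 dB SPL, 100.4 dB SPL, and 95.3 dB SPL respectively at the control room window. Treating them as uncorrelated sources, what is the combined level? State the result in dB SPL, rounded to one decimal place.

102.0 dB SPL

Incoherent sources combine by intensity addition: L_total = 10·log₁₀(Σ 10^(L_i/10)).
Σ 10^(L/10) = 10^(84.5/10) + 10^(90.9/10) + 10^(100.4/10) + 10^(95.3/10) = 1.587e+10.
L_total = 10·log₁₀(1.587e+10) = 102.00 dB SPL.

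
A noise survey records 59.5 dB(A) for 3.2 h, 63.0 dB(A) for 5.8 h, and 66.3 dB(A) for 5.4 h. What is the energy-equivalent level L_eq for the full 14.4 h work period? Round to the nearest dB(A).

64 dB(A)

The energy average is taken in the linear domain: L_eq = 10·log₁₀[(Σ tᵢ·10^(Lᵢ/10))/T], T = 14.4 h.
Σ tᵢ·10^(Lᵢ/10) = 3.2·10^(59.5/10) + 5.8·10^(63.0/10) + 5.4·10^(66.3/10) = 3.746e+07.
L_eq = 10·log₁₀(3.746e+07/14.4) = 64.15 dB(A).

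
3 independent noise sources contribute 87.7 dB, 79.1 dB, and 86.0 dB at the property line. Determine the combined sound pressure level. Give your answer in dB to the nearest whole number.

For uncorrelated sources the intensities add, so convert each level to linear form, sum, and take 10·log₁₀ of the total.
Σ 10^(L/10) = 10^(87.7/10) + 10^(79.1/10) + 10^(86.0/10) = 1.068e+09.
L_total = 10·log₁₀(1.068e+09) = 90.29 dB.

90 dB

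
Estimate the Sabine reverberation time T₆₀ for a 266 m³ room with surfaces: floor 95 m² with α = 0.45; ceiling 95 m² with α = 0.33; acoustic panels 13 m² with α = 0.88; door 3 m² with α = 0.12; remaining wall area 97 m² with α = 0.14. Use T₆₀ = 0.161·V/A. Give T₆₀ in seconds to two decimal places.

Total absorption A = 95·0.45 + 95·0.33 + 13·0.88 + 3·0.12 + 97·0.14 = 99.48 m² sabins.
T₆₀ = 0.161 × 266 / 99.48 = 0.430 s.

0.43 s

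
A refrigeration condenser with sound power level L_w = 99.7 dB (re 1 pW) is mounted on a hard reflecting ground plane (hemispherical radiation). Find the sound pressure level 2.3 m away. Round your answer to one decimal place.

84.5 dB

L_p = L_w − 10·log₁₀(2π·r²) with r = 2.3 m.
2π·r² = 33.24 m², 10·log₁₀ of that is 15.216 dB.
L_p = 99.7 − 15.216 = 84.48 dB.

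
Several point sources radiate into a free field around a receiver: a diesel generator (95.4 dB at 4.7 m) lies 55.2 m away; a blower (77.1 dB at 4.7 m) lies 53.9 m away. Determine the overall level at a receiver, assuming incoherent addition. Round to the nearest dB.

74 dB

Propagate each source to the receiver with L = L_ref − 20·log₁₀(r/r_ref), then add intensities.
diesel generator: 95.4 − 20·log₁₀(55.2/4.7) = 95.4 − 21.40 = 74.00 dB.
blower: 77.1 − 20·log₁₀(53.9/4.7) = 77.1 − 21.19 = 55.91 dB.
Σ 10^(L/10) = 2.553e+07 → L_total = 10·log₁₀(2.553e+07) = 74.07 dB.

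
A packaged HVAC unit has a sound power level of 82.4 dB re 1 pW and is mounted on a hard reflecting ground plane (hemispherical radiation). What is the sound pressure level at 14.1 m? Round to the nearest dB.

L_p = L_w − 10·log₁₀(2π·r²) with r = 14.1 m.
2π·r² = 1249 m², 10·log₁₀ of that is 30.966 dB.
L_p = 82.4 − 30.966 = 51.43 dB.

51 dB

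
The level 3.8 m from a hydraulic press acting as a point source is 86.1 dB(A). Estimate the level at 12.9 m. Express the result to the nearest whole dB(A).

75 dB(A)

For a point source, L₂ = L₁ − 20·log₁₀(r₂/r₁).
L₂ = 86.1 − 20·log₁₀(12.9/3.8) = 86.1 − 10.616 = 75.48 dB(A).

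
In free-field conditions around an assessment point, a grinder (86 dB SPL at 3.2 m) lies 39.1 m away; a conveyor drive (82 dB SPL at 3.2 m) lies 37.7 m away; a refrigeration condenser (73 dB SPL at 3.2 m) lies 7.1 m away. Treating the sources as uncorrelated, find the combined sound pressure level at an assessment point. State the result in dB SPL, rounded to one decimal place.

First find each source's level at the receiver (point-source: −20·log₁₀(r/r_ref)), then combine on an intensity basis.
grinder: 86 − 20·log₁₀(39.1/3.2) = 86 − 21.74 = 64.26 dB SPL.
conveyor drive: 82 − 20·log₁₀(37.7/3.2) = 82 − 21.42 = 60.58 dB SPL.
refrigeration condenser: 73 − 20·log₁₀(7.1/3.2) = 73 − 6.92 = 66.08 dB SPL.
Σ 10^(L/10) = 7.861e+06 → L_total = 10·log₁₀(7.861e+06) = 68.96 dB SPL.

69.0 dB SPL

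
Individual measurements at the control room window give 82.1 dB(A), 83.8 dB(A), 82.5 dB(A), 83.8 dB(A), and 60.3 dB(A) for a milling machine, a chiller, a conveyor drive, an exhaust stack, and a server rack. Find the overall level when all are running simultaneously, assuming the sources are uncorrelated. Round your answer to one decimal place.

Incoherent sources combine by intensity addition: L_total = 10·log₁₀(Σ 10^(L_i/10)).
Σ 10^(L/10) = 10^(82.1/10) + 10^(83.8/10) + 10^(82.5/10) + 10^(83.8/10) + 10^(60.3/10) = 8.208e+08.
L_total = 10·log₁₀(8.208e+08) = 89.14 dB(A).

89.1 dB(A)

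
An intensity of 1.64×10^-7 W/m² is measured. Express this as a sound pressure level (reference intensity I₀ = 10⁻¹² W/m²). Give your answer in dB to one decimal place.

Dividing by I₀ shifts the exponent by 12: I/I₀ = 1.64×10^5.
L = 10·(0.2148 + 5) = 52.15 dB.

52.1 dB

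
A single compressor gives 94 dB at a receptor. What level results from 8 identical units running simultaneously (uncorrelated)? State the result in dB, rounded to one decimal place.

103.0 dB

N identical incoherent sources raise the level by 10·log₁₀ N.
L_total = 94 + 10·log₁₀(8) = 94 + 9.031 = 103.03 dB.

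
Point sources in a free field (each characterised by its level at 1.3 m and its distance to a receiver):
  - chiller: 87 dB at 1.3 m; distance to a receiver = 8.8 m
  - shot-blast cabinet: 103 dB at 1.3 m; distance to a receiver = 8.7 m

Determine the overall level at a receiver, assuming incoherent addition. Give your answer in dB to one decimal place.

Apply inverse-square spreading to bring every level to the receiver, then sum 10^(L/10).
chiller: 87 − 20·log₁₀(8.8/1.3) = 87 − 16.61 = 70.39 dB.
shot-blast cabinet: 103 − 20·log₁₀(8.7/1.3) = 103 − 16.51 = 86.49 dB.
Σ 10^(L/10) = 4.564e+08 → L_total = 10·log₁₀(4.564e+08) = 86.59 dB.

86.6 dB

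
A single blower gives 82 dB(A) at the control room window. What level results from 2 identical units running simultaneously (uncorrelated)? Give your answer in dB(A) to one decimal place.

85.0 dB(A)

L_total = L₁ + 10·log₁₀ N for N identical incoherent sources.
L_total = 82 + 10·log₁₀(2) = 82 + 3.010 = 85.01 dB(A).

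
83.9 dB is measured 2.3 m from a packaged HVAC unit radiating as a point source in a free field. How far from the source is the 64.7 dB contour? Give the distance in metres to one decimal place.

21.0 m

For a point source L₁ − L₂ = 20·log₁₀(r₂/r₁), so r₂ = r₁·10^((L₁−L₂)/20).
r₂ = 2.3·10^((83.9−64.7)/20) = 2.3·10^(19.2/20) = 20.98 m.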